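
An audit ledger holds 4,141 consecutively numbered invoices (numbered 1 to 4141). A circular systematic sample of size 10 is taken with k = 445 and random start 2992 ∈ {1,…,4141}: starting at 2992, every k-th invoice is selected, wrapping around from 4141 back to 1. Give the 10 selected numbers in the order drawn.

Selection 1: 2992
Selection 2: 2992 + 445 = 3437
Selection 3: 3437 + 445 = 3882
Selection 4: 3882 + 445 = 4327 → 4327 − 4141 = 186
Selection 5: 186 + 445 = 631
Selection 6: 631 + 445 = 1076
Selection 7: 1076 + 445 = 1521
Selection 8: 1521 + 445 = 1966
Selection 9: 1966 + 445 = 2411
Selection 10: 2411 + 445 = 2856

2992, 3437, 3882, 186, 631, 1076, 1521, 1966, 2411, 2856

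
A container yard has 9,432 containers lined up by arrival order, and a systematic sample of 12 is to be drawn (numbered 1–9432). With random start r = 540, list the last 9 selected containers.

2898, 3684, 4470, 5256, 6042, 6828, 7614, 8400, 9186

k = N/n = 9432/12 = 786
4th selection = 540 + 3×786 = 2898
5th: 2898 + 786 = 3684
6th: 3684 + 786 = 4470
7th: 4470 + 786 = 5256
8th: 5256 + 786 = 6042
9th: 6042 + 786 = 6828
10th: 6828 + 786 = 7614
11th: 7614 + 786 = 8400
12th: 8400 + 786 = 9186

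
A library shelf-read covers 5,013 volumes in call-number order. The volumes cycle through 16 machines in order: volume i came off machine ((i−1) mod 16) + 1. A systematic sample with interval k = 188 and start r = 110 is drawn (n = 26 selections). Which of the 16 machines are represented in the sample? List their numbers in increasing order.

2, 6, 10, 14

Consecutive selections differ by k = 188, so their machine numbers differ by 188 mod 16 = 12.
gcd(188, 16) = 4, so the sample visits 16/4 = 4 distinct residues mod 16.
Start 110 is machine 14; the machines hit are 2, 6, 10, 14.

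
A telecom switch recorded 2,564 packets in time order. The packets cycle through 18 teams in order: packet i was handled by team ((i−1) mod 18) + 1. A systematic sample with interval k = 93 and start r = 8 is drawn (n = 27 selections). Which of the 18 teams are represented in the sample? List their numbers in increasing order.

Consecutive selections differ by k = 93, so their team numbers differ by 93 mod 18 = 3.
gcd(93, 18) = 3, so the sample visits 18/3 = 6 distinct residues mod 18.
Start 8 is team 8; the teams hit are 2, 5, 8, 11, 14, 17.

2, 5, 8, 11, 14, 17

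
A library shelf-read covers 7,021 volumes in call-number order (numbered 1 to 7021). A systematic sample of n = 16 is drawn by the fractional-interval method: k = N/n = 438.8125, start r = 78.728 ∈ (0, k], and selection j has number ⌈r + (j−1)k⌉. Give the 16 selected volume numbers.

j=1: r + 0k = 78.728 → ⌈·⌉ = 79
j=2: r + 1k = 517.5405 → ⌈·⌉ = 518
j=3: r + 2k = 956.353 → ⌈·⌉ = 957
j=4: r + 3k = 1395.1655 → ⌈·⌉ = 1396
j=5: r + 4k = 1833.978 → ⌈·⌉ = 1834
j=6: r + 5k = 2272.7905 → ⌈·⌉ = 2273
j=7: r + 6k = 2711.603 → ⌈·⌉ = 2712
j=8: r + 7k = 3150.4155 → ⌈·⌉ = 3151
j=9: r + 8k = 3589.228 → ⌈·⌉ = 3590
j=10: r + 9k = 4028.0405 → ⌈·⌉ = 4029
j=11: r + 10k = 4466.853 → ⌈·⌉ = 4467
j=12: r + 11k = 4905.6655 → ⌈·⌉ = 4906
j=13: r + 12k = 5344.478 → ⌈·⌉ = 5345
j=14: r + 13k = 5783.2905 → ⌈·⌉ = 5784
j=15: r + 14k = 6222.103 → ⌈·⌉ = 6223
j=16: r + 15k = 6660.9155 → ⌈·⌉ = 6661

79, 518, 957, 1396, 1834, 2273, 2712, 3151, 3590, 4029, 4467, 4906, 5345, 5784, 6223, 6661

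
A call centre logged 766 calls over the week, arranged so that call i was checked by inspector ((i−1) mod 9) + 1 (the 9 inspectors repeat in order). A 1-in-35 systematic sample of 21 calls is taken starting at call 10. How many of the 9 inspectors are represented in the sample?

Consecutive selections differ by k = 35, so their inspector numbers differ by 35 mod 9 = 8.
gcd(35, 9) = 1, so the sample visits 9/1 = 9 distinct residues mod 9.
Start 10 is inspector 1; the inspectors hit are 1, 2, 3, 4, 5, 6, 7, 8, 9.

9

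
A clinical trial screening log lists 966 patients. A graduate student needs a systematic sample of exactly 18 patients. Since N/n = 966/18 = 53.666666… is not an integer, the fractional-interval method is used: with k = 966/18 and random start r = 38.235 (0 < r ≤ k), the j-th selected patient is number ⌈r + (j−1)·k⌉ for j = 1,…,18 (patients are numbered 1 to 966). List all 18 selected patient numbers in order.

39, 92, 146, 200, 253, 307, 361, 414, 468, 522, 575, 629, 683, 736, 790, 844, 897, 951

j=1: r + 0k = 38.235 → ⌈·⌉ = 39
j=2: r + 1k = 91.901666… → ⌈·⌉ = 92
j=3: r + 2k = 145.568333… → ⌈·⌉ = 146
j=4: r + 3k = 199.235 → ⌈·⌉ = 200
j=5: r + 4k = 252.901666… → ⌈·⌉ = 253
j=6: r + 5k = 306.568333… → ⌈·⌉ = 307
j=7: r + 6k = 360.235 → ⌈·⌉ = 361
j=8: r + 7k = 413.901666… → ⌈·⌉ = 414
j=9: r + 8k = 467.568333… → ⌈·⌉ = 468
j=10: r + 9k = 521.235 → ⌈·⌉ = 522
j=11: r + 10k = 574.901666… → ⌈·⌉ = 575
j=12: r + 11k = 628.568333… → ⌈·⌉ = 629
j=13: r + 12k = 682.235 → ⌈·⌉ = 683
j=14: r + 13k = 735.901666… → ⌈·⌉ = 736
j=15: r + 14k = 789.568333… → ⌈·⌉ = 790
j=16: r + 15k = 843.235 → ⌈·⌉ = 844
j=17: r + 16k = 896.901666… → ⌈·⌉ = 897
j=18: r + 17k = 950.568333… → ⌈·⌉ = 951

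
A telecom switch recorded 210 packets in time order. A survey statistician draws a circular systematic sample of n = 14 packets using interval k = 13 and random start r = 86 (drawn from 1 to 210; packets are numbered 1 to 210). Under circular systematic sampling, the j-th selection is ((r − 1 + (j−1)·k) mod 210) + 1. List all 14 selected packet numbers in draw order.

Selection 1: 86
Selection 2: 86 + 13 = 99
Selection 3: 99 + 13 = 112
Selection 4: 112 + 13 = 125
Selection 5: 125 + 13 = 138
Selection 6: 138 + 13 = 151
Selection 7: 151 + 13 = 164
Selection 8: 164 + 13 = 177
Selection 9: 177 + 13 = 190
Selection 10: 190 + 13 = 203
Selection 11: 203 + 13 = 216 → 216 − 210 = 6
Selection 12: 6 + 13 = 19
Selection 13: 19 + 13 = 32
Selection 14: 32 + 13 = 45

86, 99, 112, 125, 138, 151, 164, 177, 190, 203, 6, 19, 32, 45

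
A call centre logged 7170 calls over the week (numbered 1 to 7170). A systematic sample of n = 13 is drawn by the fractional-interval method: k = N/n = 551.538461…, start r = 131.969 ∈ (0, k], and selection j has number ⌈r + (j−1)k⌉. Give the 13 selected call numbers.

j=1: r + 0k = 131.969 → ⌈·⌉ = 132
j=2: r + 1k = 683.507461… → ⌈·⌉ = 684
j=3: r + 2k = 1235.045923… → ⌈·⌉ = 1236
j=4: r + 3k = 1786.584384… → ⌈·⌉ = 1787
j=5: r + 4k = 2338.122846… → ⌈·⌉ = 2339
j=6: r + 5k = 2889.661307… → ⌈·⌉ = 2890
j=7: r + 6k = 3441.199769… → ⌈·⌉ = 3442
j=8: r + 7k = 3992.738230… → ⌈·⌉ = 3993
j=9: r + 8k = 4544.276692… → ⌈·⌉ = 4545
j=10: r + 9k = 5095.815153… → ⌈·⌉ = 5096
j=11: r + 10k = 5647.353615… → ⌈·⌉ = 5648
j=12: r + 11k = 6198.892076… → ⌈·⌉ = 6199
j=13: r + 12k = 6750.430538… → ⌈·⌉ = 6751

132, 684, 1236, 1787, 2339, 2890, 3442, 3993, 4545, 5096, 5648, 6199, 6751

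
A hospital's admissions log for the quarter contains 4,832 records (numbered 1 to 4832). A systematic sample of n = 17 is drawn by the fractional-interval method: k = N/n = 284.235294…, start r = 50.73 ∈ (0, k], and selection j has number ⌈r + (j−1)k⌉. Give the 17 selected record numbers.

j=1: r + 0k = 50.73 → ⌈·⌉ = 51
j=2: r + 1k = 334.965294… → ⌈·⌉ = 335
j=3: r + 2k = 619.200588… → ⌈·⌉ = 620
j=4: r + 3k = 903.435882… → ⌈·⌉ = 904
j=5: r + 4k = 1187.671176… → ⌈·⌉ = 1188
j=6: r + 5k = 1471.906470… → ⌈·⌉ = 1472
j=7: r + 6k = 1756.141764… → ⌈·⌉ = 1757
j=8: r + 7k = 2040.377058… → ⌈·⌉ = 2041
j=9: r + 8k = 2324.612352… → ⌈·⌉ = 2325
j=10: r + 9k = 2608.847647… → ⌈·⌉ = 2609
j=11: r + 10k = 2893.082941… → ⌈·⌉ = 2894
j=12: r + 11k = 3177.318235… → ⌈·⌉ = 3178
j=13: r + 12k = 3461.553529… → ⌈·⌉ = 3462
j=14: r + 13k = 3745.788823… → ⌈·⌉ = 3746
j=15: r + 14k = 4030.024117… → ⌈·⌉ = 4031
j=16: r + 15k = 4314.259411… → ⌈·⌉ = 4315
j=17: r + 16k = 4598.494705… → ⌈·⌉ = 4599

51, 335, 620, 904, 1188, 1472, 1757, 2041, 2325, 2609, 2894, 3178, 3462, 3746, 4031, 4315, 4599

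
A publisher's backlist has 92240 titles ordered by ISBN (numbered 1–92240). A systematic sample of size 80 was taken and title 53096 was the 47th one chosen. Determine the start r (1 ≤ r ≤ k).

k = 92240/80 = 1153
r = 53096 − (47−1)×1153 = 53096 − 53038 = 58

58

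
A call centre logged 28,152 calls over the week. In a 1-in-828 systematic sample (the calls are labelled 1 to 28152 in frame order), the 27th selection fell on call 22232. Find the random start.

704

k = 828
r = 22232 − (27−1)×828 = 22232 − 21528 = 704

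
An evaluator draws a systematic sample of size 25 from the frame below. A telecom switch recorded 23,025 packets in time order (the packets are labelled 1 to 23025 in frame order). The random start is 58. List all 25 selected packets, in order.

58, 979, 1900, 2821, 3742, 4663, 5584, 6505, 7426, 8347, 9268, 10189, 11110, 12031, 12952, 13873, 14794, 15715, 16636, 17557, 18478, 19399, 20320, 21241, 22162

k = N/n = 23025/25 = 921
packet 1: 58
packet 2: 58 + 921 = 979
packet 3: 979 + 921 = 1900
packet 4: 1900 + 921 = 2821
packet 5: 2821 + 921 = 3742
packet 6: 3742 + 921 = 4663
packet 7: 4663 + 921 = 5584
packet 8: 5584 + 921 = 6505
packet 9: 6505 + 921 = 7426
packet 10: 7426 + 921 = 8347
packet 11: 8347 + 921 = 9268
packet 12: 9268 + 921 = 10189
packet 13: 10189 + 921 = 11110
packet 14: 11110 + 921 = 12031
packet 15: 12031 + 921 = 12952
packet 16: 12952 + 921 = 13873
packet 17: 13873 + 921 = 14794
packet 18: 14794 + 921 = 15715
packet 19: 15715 + 921 = 16636
packet 20: 16636 + 921 = 17557
packet 21: 17557 + 921 = 18478
packet 22: 18478 + 921 = 19399
packet 23: 19399 + 921 = 20320
packet 24: 20320 + 921 = 21241
packet 25: 21241 + 921 = 22162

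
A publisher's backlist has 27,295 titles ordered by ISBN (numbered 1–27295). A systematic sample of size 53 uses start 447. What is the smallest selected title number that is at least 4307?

4567

k = 27295/53 = 515
Steps past start: ⌈(4307 − 447)/515⌉ = ⌈3860/515⌉ = 8
Selected title: 447 + 8×515 = 4567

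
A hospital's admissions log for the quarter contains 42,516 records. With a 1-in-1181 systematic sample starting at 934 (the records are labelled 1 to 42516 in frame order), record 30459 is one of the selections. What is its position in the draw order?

26

k = 1181
position = (30459 − 934)/1181 + 1 = 29525/1181 + 1 = 25 + 1 = 26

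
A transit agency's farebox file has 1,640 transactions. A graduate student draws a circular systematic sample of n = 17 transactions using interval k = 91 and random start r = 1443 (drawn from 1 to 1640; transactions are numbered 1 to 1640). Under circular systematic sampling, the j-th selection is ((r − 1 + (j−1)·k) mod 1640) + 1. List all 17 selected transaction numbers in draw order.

1443, 1534, 1625, 76, 167, 258, 349, 440, 531, 622, 713, 804, 895, 986, 1077, 1168, 1259

Selection 1: 1443
Selection 2: 1443 + 91 = 1534
Selection 3: 1534 + 91 = 1625
Selection 4: 1625 + 91 = 1716 → 1716 − 1640 = 76
Selection 5: 76 + 91 = 167
Selection 6: 167 + 91 = 258
Selection 7: 258 + 91 = 349
Selection 8: 349 + 91 = 440
Selection 9: 440 + 91 = 531
Selection 10: 531 + 91 = 622
Selection 11: 622 + 91 = 713
Selection 12: 713 + 91 = 804
Selection 13: 804 + 91 = 895
Selection 14: 895 + 91 = 986
Selection 15: 986 + 91 = 1077
Selection 16: 1077 + 91 = 1168
Selection 17: 1168 + 91 = 1259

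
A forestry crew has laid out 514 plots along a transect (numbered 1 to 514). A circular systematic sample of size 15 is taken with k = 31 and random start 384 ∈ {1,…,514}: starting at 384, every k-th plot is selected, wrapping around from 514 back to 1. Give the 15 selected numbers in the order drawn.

Selection 1: 384
Selection 2: 384 + 31 = 415
Selection 3: 415 + 31 = 446
Selection 4: 446 + 31 = 477
Selection 5: 477 + 31 = 508
Selection 6: 508 + 31 = 539 → 539 − 514 = 25
Selection 7: 25 + 31 = 56
Selection 8: 56 + 31 = 87
Selection 9: 87 + 31 = 118
Selection 10: 118 + 31 = 149
Selection 11: 149 + 31 = 180
Selection 12: 180 + 31 = 211
Selection 13: 211 + 31 = 242
Selection 14: 242 + 31 = 273
Selection 15: 273 + 31 = 304

384, 415, 446, 477, 508, 25, 56, 87, 118, 149, 180, 211, 242, 273, 304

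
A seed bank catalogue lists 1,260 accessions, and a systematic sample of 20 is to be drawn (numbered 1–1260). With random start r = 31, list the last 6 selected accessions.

913, 976, 1039, 1102, 1165, 1228

k = N/n = 1260/20 = 63
15th selection = 31 + 14×63 = 913
16th: 913 + 63 = 976
17th: 976 + 63 = 1039
18th: 1039 + 63 = 1102
19th: 1102 + 63 = 1165
20th: 1165 + 63 = 1228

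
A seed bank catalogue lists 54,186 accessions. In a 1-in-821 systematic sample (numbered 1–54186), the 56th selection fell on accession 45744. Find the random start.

k = 821
r = 45744 − (56−1)×821 = 45744 − 45155 = 589

589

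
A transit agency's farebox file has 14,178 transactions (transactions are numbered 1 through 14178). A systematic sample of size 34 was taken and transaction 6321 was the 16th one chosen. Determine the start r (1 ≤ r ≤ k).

66

k = 14178/34 = 417
r = 6321 − (16−1)×417 = 6321 − 6255 = 66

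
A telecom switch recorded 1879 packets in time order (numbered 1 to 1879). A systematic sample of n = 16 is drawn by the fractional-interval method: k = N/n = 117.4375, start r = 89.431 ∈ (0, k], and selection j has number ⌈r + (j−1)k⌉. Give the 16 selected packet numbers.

90, 207, 325, 442, 560, 677, 795, 912, 1029, 1147, 1264, 1382, 1499, 1617, 1734, 1851

j=1: r + 0k = 89.431 → ⌈·⌉ = 90
j=2: r + 1k = 206.8685 → ⌈·⌉ = 207
j=3: r + 2k = 324.306 → ⌈·⌉ = 325
j=4: r + 3k = 441.7435 → ⌈·⌉ = 442
j=5: r + 4k = 559.181 → ⌈·⌉ = 560
j=6: r + 5k = 676.6185 → ⌈·⌉ = 677
j=7: r + 6k = 794.056 → ⌈·⌉ = 795
j=8: r + 7k = 911.4935 → ⌈·⌉ = 912
j=9: r + 8k = 1028.931 → ⌈·⌉ = 1029
j=10: r + 9k = 1146.3685 → ⌈·⌉ = 1147
j=11: r + 10k = 1263.806 → ⌈·⌉ = 1264
j=12: r + 11k = 1381.2435 → ⌈·⌉ = 1382
j=13: r + 12k = 1498.681 → ⌈·⌉ = 1499
j=14: r + 13k = 1616.1185 → ⌈·⌉ = 1617
j=15: r + 14k = 1733.556 → ⌈·⌉ = 1734
j=16: r + 15k = 1850.9935 → ⌈·⌉ = 1851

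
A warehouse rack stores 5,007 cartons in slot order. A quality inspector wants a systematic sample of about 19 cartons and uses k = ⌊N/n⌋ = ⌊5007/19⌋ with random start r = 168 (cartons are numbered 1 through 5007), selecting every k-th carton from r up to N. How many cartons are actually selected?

k = ⌊5007/19⌋ = 263
Achieved size = ⌊(5007 − 168)/263⌋ + 1 = ⌊4839/263⌋ + 1 = 18 + 1 = 19
(last selection: 168 + 18×263 = 4902 ≤ 5007; next would be 5165 > 5007)

19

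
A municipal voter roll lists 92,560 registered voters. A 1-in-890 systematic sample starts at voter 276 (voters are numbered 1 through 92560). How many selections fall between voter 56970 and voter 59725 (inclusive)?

k = 890
First selection ≥ 56970: 276 + ⌈(56970−276)/890⌉·890 = 276 + 64×890 = 57236
Last selection ≤ 59725: 276 + ⌊(59725−276)/890⌋·890 = 276 + 66×890 = 59016
Count = 66 − 64 + 1 = 3

3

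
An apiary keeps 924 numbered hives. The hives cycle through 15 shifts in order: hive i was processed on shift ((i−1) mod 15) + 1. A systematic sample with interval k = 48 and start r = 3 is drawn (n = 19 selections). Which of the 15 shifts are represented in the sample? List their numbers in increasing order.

Consecutive selections differ by k = 48, so their shift numbers differ by 48 mod 15 = 3.
gcd(48, 15) = 3, so the sample visits 15/3 = 5 distinct residues mod 15.
Start 3 is shift 3; the shifts hit are 3, 6, 9, 12, 15.

3, 6, 9, 12, 15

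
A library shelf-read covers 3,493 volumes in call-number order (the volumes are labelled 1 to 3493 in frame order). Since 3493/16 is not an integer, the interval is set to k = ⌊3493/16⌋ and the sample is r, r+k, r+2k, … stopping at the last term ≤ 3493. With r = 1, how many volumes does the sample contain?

17

k = ⌊3493/16⌋ = 218
Achieved size = ⌊(3493 − 1)/218⌋ + 1 = ⌊3492/218⌋ + 1 = 16 + 1 = 17
(last selection: 1 + 16×218 = 3489 ≤ 3493; next would be 3707 > 3493)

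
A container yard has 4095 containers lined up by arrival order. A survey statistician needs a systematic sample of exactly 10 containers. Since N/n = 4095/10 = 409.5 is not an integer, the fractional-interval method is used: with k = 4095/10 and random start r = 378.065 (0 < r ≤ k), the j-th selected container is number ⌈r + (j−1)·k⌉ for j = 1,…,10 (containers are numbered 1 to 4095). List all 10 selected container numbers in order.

379, 788, 1198, 1607, 2017, 2426, 2836, 3245, 3655, 4064

j=1: r + 0k = 378.065 → ⌈·⌉ = 379
j=2: r + 1k = 787.565 → ⌈·⌉ = 788
j=3: r + 2k = 1197.065 → ⌈·⌉ = 1198
j=4: r + 3k = 1606.565 → ⌈·⌉ = 1607
j=5: r + 4k = 2016.065 → ⌈·⌉ = 2017
j=6: r + 5k = 2425.565 → ⌈·⌉ = 2426
j=7: r + 6k = 2835.065 → ⌈·⌉ = 2836
j=8: r + 7k = 3244.565 → ⌈·⌉ = 3245
j=9: r + 8k = 3654.065 → ⌈·⌉ = 3655
j=10: r + 9k = 4063.565 → ⌈·⌉ = 4064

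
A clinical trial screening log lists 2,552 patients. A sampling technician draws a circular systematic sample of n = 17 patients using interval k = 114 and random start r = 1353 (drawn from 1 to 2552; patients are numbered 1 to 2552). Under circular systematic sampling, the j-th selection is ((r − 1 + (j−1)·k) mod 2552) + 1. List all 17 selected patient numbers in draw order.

Selection 1: 1353
Selection 2: 1353 + 114 = 1467
Selection 3: 1467 + 114 = 1581
Selection 4: 1581 + 114 = 1695
Selection 5: 1695 + 114 = 1809
Selection 6: 1809 + 114 = 1923
Selection 7: 1923 + 114 = 2037
Selection 8: 2037 + 114 = 2151
Selection 9: 2151 + 114 = 2265
Selection 10: 2265 + 114 = 2379
Selection 11: 2379 + 114 = 2493
Selection 12: 2493 + 114 = 2607 → 2607 − 2552 = 55
Selection 13: 55 + 114 = 169
Selection 14: 169 + 114 = 283
Selection 15: 283 + 114 = 397
Selection 16: 397 + 114 = 511
Selection 17: 511 + 114 = 625

1353, 1467, 1581, 1695, 1809, 1923, 2037, 2151, 2265, 2379, 2493, 55, 169, 283, 397, 511, 625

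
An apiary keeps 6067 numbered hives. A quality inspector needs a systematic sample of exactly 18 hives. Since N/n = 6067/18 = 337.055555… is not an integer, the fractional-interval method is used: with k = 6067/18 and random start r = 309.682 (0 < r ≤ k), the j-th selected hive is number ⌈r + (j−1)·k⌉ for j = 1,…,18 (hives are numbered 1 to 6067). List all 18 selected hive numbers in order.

310, 647, 984, 1321, 1658, 1995, 2333, 2670, 3007, 3344, 3681, 4018, 4355, 4692, 5029, 5366, 5703, 6040

j=1: r + 0k = 309.682 → ⌈·⌉ = 310
j=2: r + 1k = 646.737555… → ⌈·⌉ = 647
j=3: r + 2k = 983.793111… → ⌈·⌉ = 984
j=4: r + 3k = 1320.848666… → ⌈·⌉ = 1321
j=5: r + 4k = 1657.904222… → ⌈·⌉ = 1658
j=6: r + 5k = 1994.959777… → ⌈·⌉ = 1995
j=7: r + 6k = 2332.015333… → ⌈·⌉ = 2333
j=8: r + 7k = 2669.070888… → ⌈·⌉ = 2670
j=9: r + 8k = 3006.126444… → ⌈·⌉ = 3007
j=10: r + 9k = 3343.182 → ⌈·⌉ = 3344
j=11: r + 10k = 3680.237555… → ⌈·⌉ = 3681
j=12: r + 11k = 4017.293111… → ⌈·⌉ = 4018
j=13: r + 12k = 4354.348666… → ⌈·⌉ = 4355
j=14: r + 13k = 4691.404222… → ⌈·⌉ = 4692
j=15: r + 14k = 5028.459777… → ⌈·⌉ = 5029
j=16: r + 15k = 5365.515333… → ⌈·⌉ = 5366
j=17: r + 16k = 5702.570888… → ⌈·⌉ = 5703
j=18: r + 17k = 6039.626444… → ⌈·⌉ = 6040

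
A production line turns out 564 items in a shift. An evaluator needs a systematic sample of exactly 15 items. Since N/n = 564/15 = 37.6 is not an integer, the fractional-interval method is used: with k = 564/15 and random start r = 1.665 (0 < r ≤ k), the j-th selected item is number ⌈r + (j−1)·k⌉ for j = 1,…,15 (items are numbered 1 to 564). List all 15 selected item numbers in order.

2, 40, 77, 115, 153, 190, 228, 265, 303, 341, 378, 416, 453, 491, 529

j=1: r + 0k = 1.665 → ⌈·⌉ = 2
j=2: r + 1k = 39.265 → ⌈·⌉ = 40
j=3: r + 2k = 76.865 → ⌈·⌉ = 77
j=4: r + 3k = 114.465 → ⌈·⌉ = 115
j=5: r + 4k = 152.065 → ⌈·⌉ = 153
j=6: r + 5k = 189.665 → ⌈·⌉ = 190
j=7: r + 6k = 227.265 → ⌈·⌉ = 228
j=8: r + 7k = 264.865 → ⌈·⌉ = 265
j=9: r + 8k = 302.465 → ⌈·⌉ = 303
j=10: r + 9k = 340.065 → ⌈·⌉ = 341
j=11: r + 10k = 377.665 → ⌈·⌉ = 378
j=12: r + 11k = 415.265 → ⌈·⌉ = 416
j=13: r + 12k = 452.865 → ⌈·⌉ = 453
j=14: r + 13k = 490.465 → ⌈·⌉ = 491
j=15: r + 14k = 528.065 → ⌈·⌉ = 529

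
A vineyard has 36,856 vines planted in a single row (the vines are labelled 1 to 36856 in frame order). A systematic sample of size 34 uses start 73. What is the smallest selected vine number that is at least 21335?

21753

k = 36856/34 = 1084
Steps past start: ⌈(21335 − 73)/1084⌉ = ⌈21262/1084⌉ = 20
Selected vine: 73 + 20×1084 = 21753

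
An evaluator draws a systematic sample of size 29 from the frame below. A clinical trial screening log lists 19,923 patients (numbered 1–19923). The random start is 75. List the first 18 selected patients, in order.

k = N/n = 19923/29 = 687
patient 1: 75
patient 2: 75 + 687 = 762
patient 3: 762 + 687 = 1449
patient 4: 1449 + 687 = 2136
patient 5: 2136 + 687 = 2823
patient 6: 2823 + 687 = 3510
patient 7: 3510 + 687 = 4197
patient 8: 4197 + 687 = 4884
patient 9: 4884 + 687 = 5571
patient 10: 5571 + 687 = 6258
patient 11: 6258 + 687 = 6945
patient 12: 6945 + 687 = 7632
patient 13: 7632 + 687 = 8319
patient 14: 8319 + 687 = 9006
patient 15: 9006 + 687 = 9693
patient 16: 9693 + 687 = 10380
patient 17: 10380 + 687 = 11067
patient 18: 11067 + 687 = 11754

75, 762, 1449, 2136, 2823, 3510, 4197, 4884, 5571, 6258, 6945, 7632, 8319, 9006, 9693, 10380, 11067, 11754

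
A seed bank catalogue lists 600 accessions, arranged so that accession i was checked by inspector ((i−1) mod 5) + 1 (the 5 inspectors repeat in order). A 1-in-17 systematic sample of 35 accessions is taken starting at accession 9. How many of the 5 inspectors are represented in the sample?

5

Consecutive selections differ by k = 17, so their inspector numbers differ by 17 mod 5 = 2.
gcd(17, 5) = 1, so the sample visits 5/1 = 5 distinct residues mod 5.
Start 9 is inspector 4; the inspectors hit are 1, 2, 3, 4, 5.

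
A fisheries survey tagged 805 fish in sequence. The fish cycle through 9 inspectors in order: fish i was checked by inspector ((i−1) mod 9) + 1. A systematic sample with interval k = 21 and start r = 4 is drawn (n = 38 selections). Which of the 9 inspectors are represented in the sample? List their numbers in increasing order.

Consecutive selections differ by k = 21, so their inspector numbers differ by 21 mod 9 = 3.
gcd(21, 9) = 3, so the sample visits 9/3 = 3 distinct residues mod 9.
Start 4 is inspector 4; the inspectors hit are 1, 4, 7.

1, 4, 7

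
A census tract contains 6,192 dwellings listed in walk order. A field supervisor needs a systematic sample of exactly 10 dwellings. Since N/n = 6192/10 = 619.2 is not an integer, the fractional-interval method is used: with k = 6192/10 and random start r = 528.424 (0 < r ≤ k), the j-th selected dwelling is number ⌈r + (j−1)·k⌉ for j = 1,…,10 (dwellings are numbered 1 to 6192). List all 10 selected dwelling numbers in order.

j=1: r + 0k = 528.424 → ⌈·⌉ = 529
j=2: r + 1k = 1147.624 → ⌈·⌉ = 1148
j=3: r + 2k = 1766.824 → ⌈·⌉ = 1767
j=4: r + 3k = 2386.024 → ⌈·⌉ = 2387
j=5: r + 4k = 3005.224 → ⌈·⌉ = 3006
j=6: r + 5k = 3624.424 → ⌈·⌉ = 3625
j=7: r + 6k = 4243.624 → ⌈·⌉ = 4244
j=8: r + 7k = 4862.824 → ⌈·⌉ = 4863
j=9: r + 8k = 5482.024 → ⌈·⌉ = 5483
j=10: r + 9k = 6101.224 → ⌈·⌉ = 6102

529, 1148, 1767, 2387, 3006, 3625, 4244, 4863, 5483, 6102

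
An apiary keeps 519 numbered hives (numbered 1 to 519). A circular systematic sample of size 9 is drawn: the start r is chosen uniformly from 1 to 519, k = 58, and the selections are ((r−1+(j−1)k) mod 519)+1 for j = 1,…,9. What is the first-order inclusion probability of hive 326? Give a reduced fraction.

For each position j, as r ranges over 1…519 the j-th selection hits every hive exactly once, so hive 326 is selected for exactly 9 of the 519 starts.
Inclusion probability = 9/519 = 3/173.

3/173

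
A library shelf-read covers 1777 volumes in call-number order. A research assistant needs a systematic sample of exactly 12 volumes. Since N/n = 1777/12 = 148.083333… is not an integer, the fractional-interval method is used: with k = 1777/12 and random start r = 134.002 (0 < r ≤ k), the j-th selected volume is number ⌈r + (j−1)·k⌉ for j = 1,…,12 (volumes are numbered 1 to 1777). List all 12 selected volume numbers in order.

j=1: r + 0k = 134.002 → ⌈·⌉ = 135
j=2: r + 1k = 282.085333… → ⌈·⌉ = 283
j=3: r + 2k = 430.168666… → ⌈·⌉ = 431
j=4: r + 3k = 578.252 → ⌈·⌉ = 579
j=5: r + 4k = 726.335333… → ⌈·⌉ = 727
j=6: r + 5k = 874.418666… → ⌈·⌉ = 875
j=7: r + 6k = 1022.502 → ⌈·⌉ = 1023
j=8: r + 7k = 1170.585333… → ⌈·⌉ = 1171
j=9: r + 8k = 1318.668666… → ⌈·⌉ = 1319
j=10: r + 9k = 1466.752 → ⌈·⌉ = 1467
j=11: r + 10k = 1614.835333… → ⌈·⌉ = 1615
j=12: r + 11k = 1762.918666… → ⌈·⌉ = 1763

135, 283, 431, 579, 727, 875, 1023, 1171, 1319, 1467, 1615, 1763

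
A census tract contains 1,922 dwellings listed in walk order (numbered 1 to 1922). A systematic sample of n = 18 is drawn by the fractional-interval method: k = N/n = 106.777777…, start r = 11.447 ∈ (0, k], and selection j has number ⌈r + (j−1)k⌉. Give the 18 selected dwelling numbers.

12, 119, 226, 332, 439, 546, 653, 759, 866, 973, 1080, 1187, 1293, 1400, 1507, 1614, 1720, 1827

j=1: r + 0k = 11.447 → ⌈·⌉ = 12
j=2: r + 1k = 118.224777… → ⌈·⌉ = 119
j=3: r + 2k = 225.002555… → ⌈·⌉ = 226
j=4: r + 3k = 331.780333… → ⌈·⌉ = 332
j=5: r + 4k = 438.558111… → ⌈·⌉ = 439
j=6: r + 5k = 545.335888… → ⌈·⌉ = 546
j=7: r + 6k = 652.113666… → ⌈·⌉ = 653
j=8: r + 7k = 758.891444… → ⌈·⌉ = 759
j=9: r + 8k = 865.669222… → ⌈·⌉ = 866
j=10: r + 9k = 972.447 → ⌈·⌉ = 973
j=11: r + 10k = 1079.224777… → ⌈·⌉ = 1080
j=12: r + 11k = 1186.002555… → ⌈·⌉ = 1187
j=13: r + 12k = 1292.780333… → ⌈·⌉ = 1293
j=14: r + 13k = 1399.558111… → ⌈·⌉ = 1400
j=15: r + 14k = 1506.335888… → ⌈·⌉ = 1507
j=16: r + 15k = 1613.113666… → ⌈·⌉ = 1614
j=17: r + 16k = 1719.891444… → ⌈·⌉ = 1720
j=18: r + 17k = 1826.669222… → ⌈·⌉ = 1827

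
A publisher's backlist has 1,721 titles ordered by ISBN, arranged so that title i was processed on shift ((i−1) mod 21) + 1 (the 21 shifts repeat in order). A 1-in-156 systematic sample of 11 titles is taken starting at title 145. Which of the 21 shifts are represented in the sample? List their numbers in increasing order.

1, 4, 7, 10, 13, 16, 19

Consecutive selections differ by k = 156, so their shift numbers differ by 156 mod 21 = 9.
gcd(156, 21) = 3, so the sample visits 21/3 = 7 distinct residues mod 21.
Start 145 is shift 19; the shifts hit are 1, 4, 7, 10, 13, 16, 19.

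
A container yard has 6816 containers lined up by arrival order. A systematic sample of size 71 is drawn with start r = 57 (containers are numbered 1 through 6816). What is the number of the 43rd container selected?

k = 6816/71 = 96
43rd selection = r + (43−1)·k = 57 + 42×96 = 57 + 4032 = 4089

4089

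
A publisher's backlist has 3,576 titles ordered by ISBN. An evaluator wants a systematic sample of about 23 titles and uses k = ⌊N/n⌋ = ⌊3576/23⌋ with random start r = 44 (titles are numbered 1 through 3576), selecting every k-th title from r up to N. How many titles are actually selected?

23

k = ⌊3576/23⌋ = 155
Achieved size = ⌊(3576 − 44)/155⌋ + 1 = ⌊3532/155⌋ + 1 = 22 + 1 = 23
(last selection: 44 + 22×155 = 3454 ≤ 3576; next would be 3609 > 3576)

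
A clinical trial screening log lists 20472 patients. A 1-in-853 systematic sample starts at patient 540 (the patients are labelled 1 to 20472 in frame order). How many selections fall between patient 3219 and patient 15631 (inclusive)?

14

k = 853
First selection ≥ 3219: 540 + ⌈(3219−540)/853⌉·853 = 540 + 4×853 = 3952
Last selection ≤ 15631: 540 + ⌊(15631−540)/853⌋·853 = 540 + 17×853 = 15041
Count = 17 − 4 + 1 = 14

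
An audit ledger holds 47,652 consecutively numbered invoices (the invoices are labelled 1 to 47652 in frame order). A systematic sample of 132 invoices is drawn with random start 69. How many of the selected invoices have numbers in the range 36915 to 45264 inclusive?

23

k = 47652/132 = 361
First selection ≥ 36915: 69 + ⌈(36915−69)/361⌉·361 = 69 + 103×361 = 37252
Last selection ≤ 45264: 69 + ⌊(45264−69)/361⌋·361 = 69 + 125×361 = 45194
Count = 125 − 103 + 1 = 23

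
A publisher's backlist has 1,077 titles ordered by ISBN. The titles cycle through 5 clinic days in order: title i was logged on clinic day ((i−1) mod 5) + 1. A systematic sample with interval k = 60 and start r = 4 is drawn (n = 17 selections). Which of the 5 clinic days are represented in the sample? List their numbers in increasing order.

Consecutive selections differ by k = 60, so their clinic day numbers differ by 60 mod 5 = 0.
gcd(60, 5) = 5, so the sample visits 5/5 = 1 distinct residues mod 5.
Start 4 is clinic day 4; the clinic days hit are 4.

4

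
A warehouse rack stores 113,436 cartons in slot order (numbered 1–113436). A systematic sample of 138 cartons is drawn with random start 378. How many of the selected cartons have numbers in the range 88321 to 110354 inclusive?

27

k = 113436/138 = 822
First selection ≥ 88321: 378 + ⌈(88321−378)/822⌉·822 = 378 + 107×822 = 88332
Last selection ≤ 110354: 378 + ⌊(110354−378)/822⌋·822 = 378 + 133×822 = 109704
Count = 133 − 107 + 1 = 27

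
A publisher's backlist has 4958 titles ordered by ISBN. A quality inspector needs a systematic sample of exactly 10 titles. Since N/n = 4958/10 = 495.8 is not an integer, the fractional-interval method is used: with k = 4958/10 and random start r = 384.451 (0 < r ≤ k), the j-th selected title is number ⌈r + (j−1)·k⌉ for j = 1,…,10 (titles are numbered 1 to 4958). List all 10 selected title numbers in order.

j=1: r + 0k = 384.451 → ⌈·⌉ = 385
j=2: r + 1k = 880.251 → ⌈·⌉ = 881
j=3: r + 2k = 1376.051 → ⌈·⌉ = 1377
j=4: r + 3k = 1871.851 → ⌈·⌉ = 1872
j=5: r + 4k = 2367.651 → ⌈·⌉ = 2368
j=6: r + 5k = 2863.451 → ⌈·⌉ = 2864
j=7: r + 6k = 3359.251 → ⌈·⌉ = 3360
j=8: r + 7k = 3855.051 → ⌈·⌉ = 3856
j=9: r + 8k = 4350.851 → ⌈·⌉ = 4351
j=10: r + 9k = 4846.651 → ⌈·⌉ = 4847

385, 881, 1377, 1872, 2368, 2864, 3360, 3856, 4351, 4847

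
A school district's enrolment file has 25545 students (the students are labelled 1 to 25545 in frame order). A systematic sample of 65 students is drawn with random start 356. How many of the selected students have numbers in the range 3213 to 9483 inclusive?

k = 25545/65 = 393
First selection ≥ 3213: 356 + ⌈(3213−356)/393⌉·393 = 356 + 8×393 = 3500
Last selection ≤ 9483: 356 + ⌊(9483−356)/393⌋·393 = 356 + 23×393 = 9395
Count = 23 − 8 + 1 = 16

16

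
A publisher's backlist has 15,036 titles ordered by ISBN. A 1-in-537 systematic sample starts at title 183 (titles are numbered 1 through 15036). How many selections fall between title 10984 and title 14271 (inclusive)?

6

k = 537
First selection ≥ 10984: 183 + ⌈(10984−183)/537⌉·537 = 183 + 21×537 = 11460
Last selection ≤ 14271: 183 + ⌊(14271−183)/537⌋·537 = 183 + 26×537 = 14145
Count = 26 − 21 + 1 = 6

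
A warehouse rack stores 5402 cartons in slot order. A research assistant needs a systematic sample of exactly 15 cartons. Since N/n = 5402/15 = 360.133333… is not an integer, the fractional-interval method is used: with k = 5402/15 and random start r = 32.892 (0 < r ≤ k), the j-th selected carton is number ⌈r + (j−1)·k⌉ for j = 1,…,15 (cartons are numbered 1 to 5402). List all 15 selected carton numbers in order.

33, 394, 754, 1114, 1474, 1834, 2194, 2554, 2914, 3275, 3635, 3995, 4355, 4715, 5075

j=1: r + 0k = 32.892 → ⌈·⌉ = 33
j=2: r + 1k = 393.025333… → ⌈·⌉ = 394
j=3: r + 2k = 753.158666… → ⌈·⌉ = 754
j=4: r + 3k = 1113.292 → ⌈·⌉ = 1114
j=5: r + 4k = 1473.425333… → ⌈·⌉ = 1474
j=6: r + 5k = 1833.558666… → ⌈·⌉ = 1834
j=7: r + 6k = 2193.692 → ⌈·⌉ = 2194
j=8: r + 7k = 2553.825333… → ⌈·⌉ = 2554
j=9: r + 8k = 2913.958666… → ⌈·⌉ = 2914
j=10: r + 9k = 3274.092 → ⌈·⌉ = 3275
j=11: r + 10k = 3634.225333… → ⌈·⌉ = 3635
j=12: r + 11k = 3994.358666… → ⌈·⌉ = 3995
j=13: r + 12k = 4354.492 → ⌈·⌉ = 4355
j=14: r + 13k = 4714.625333… → ⌈·⌉ = 4715
j=15: r + 14k = 5074.758666… → ⌈·⌉ = 5075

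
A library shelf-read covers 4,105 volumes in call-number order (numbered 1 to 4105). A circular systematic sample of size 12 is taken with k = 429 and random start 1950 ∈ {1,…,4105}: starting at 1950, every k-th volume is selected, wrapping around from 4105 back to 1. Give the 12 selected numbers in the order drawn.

Selection 1: 1950
Selection 2: 1950 + 429 = 2379
Selection 3: 2379 + 429 = 2808
Selection 4: 2808 + 429 = 3237
Selection 5: 3237 + 429 = 3666
Selection 6: 3666 + 429 = 4095
Selection 7: 4095 + 429 = 4524 → 4524 − 4105 = 419
Selection 8: 419 + 429 = 848
Selection 9: 848 + 429 = 1277
Selection 10: 1277 + 429 = 1706
Selection 11: 1706 + 429 = 2135
Selection 12: 2135 + 429 = 2564

1950, 2379, 2808, 3237, 3666, 4095, 419, 848, 1277, 1706, 2135, 2564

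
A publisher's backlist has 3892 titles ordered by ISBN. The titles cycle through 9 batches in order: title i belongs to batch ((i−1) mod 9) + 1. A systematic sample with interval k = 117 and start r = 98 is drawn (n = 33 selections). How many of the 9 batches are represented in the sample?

1

Consecutive selections differ by k = 117, so their batch numbers differ by 117 mod 9 = 0.
gcd(117, 9) = 9, so the sample visits 9/9 = 1 distinct residues mod 9.
Start 98 is batch 8; the batches hit are 8.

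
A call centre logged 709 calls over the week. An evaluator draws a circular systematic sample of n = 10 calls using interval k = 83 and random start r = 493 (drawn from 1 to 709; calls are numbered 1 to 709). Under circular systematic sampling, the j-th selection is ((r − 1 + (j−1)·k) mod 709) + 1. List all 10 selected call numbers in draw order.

Selection 1: 493
Selection 2: 493 + 83 = 576
Selection 3: 576 + 83 = 659
Selection 4: 659 + 83 = 742 → 742 − 709 = 33
Selection 5: 33 + 83 = 116
Selection 6: 116 + 83 = 199
Selection 7: 199 + 83 = 282
Selection 8: 282 + 83 = 365
Selection 9: 365 + 83 = 448
Selection 10: 448 + 83 = 531

493, 576, 659, 33, 116, 199, 282, 365, 448, 531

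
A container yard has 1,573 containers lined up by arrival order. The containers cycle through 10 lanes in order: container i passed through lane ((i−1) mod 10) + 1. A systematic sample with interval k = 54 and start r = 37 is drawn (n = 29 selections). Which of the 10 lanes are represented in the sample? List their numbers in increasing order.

Consecutive selections differ by k = 54, so their lane numbers differ by 54 mod 10 = 4.
gcd(54, 10) = 2, so the sample visits 10/2 = 5 distinct residues mod 10.
Start 37 is lane 7; the lanes hit are 1, 3, 5, 7, 9.

1, 3, 5, 7, 9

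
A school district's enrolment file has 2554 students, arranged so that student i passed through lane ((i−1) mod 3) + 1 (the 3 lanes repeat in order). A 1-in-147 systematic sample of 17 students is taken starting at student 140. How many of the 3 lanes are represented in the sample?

Consecutive selections differ by k = 147, so their lane numbers differ by 147 mod 3 = 0.
gcd(147, 3) = 3, so the sample visits 3/3 = 1 distinct residues mod 3.
Start 140 is lane 2; the lanes hit are 2.

1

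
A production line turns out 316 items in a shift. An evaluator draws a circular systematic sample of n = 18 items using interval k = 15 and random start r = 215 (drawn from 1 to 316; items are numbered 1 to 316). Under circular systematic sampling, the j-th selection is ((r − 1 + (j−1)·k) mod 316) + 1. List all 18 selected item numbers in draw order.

Selection 1: 215
Selection 2: 215 + 15 = 230
Selection 3: 230 + 15 = 245
Selection 4: 245 + 15 = 260
Selection 5: 260 + 15 = 275
Selection 6: 275 + 15 = 290
Selection 7: 290 + 15 = 305
Selection 8: 305 + 15 = 320 → 320 − 316 = 4
Selection 9: 4 + 15 = 19
Selection 10: 19 + 15 = 34
Selection 11: 34 + 15 = 49
Selection 12: 49 + 15 = 64
Selection 13: 64 + 15 = 79
Selection 14: 79 + 15 = 94
Selection 15: 94 + 15 = 109
Selection 16: 109 + 15 = 124
Selection 17: 124 + 15 = 139
Selection 18: 139 + 15 = 154

215, 230, 245, 260, 275, 290, 305, 4, 19, 34, 49, 64, 79, 94, 109, 124, 139, 154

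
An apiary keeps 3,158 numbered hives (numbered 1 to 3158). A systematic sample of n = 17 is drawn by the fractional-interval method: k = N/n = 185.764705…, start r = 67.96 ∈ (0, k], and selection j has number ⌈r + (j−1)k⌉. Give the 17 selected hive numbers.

j=1: r + 0k = 67.96 → ⌈·⌉ = 68
j=2: r + 1k = 253.724705… → ⌈·⌉ = 254
j=3: r + 2k = 439.489411… → ⌈·⌉ = 440
j=4: r + 3k = 625.254117… → ⌈·⌉ = 626
j=5: r + 4k = 811.018823… → ⌈·⌉ = 812
j=6: r + 5k = 996.783529… → ⌈·⌉ = 997
j=7: r + 6k = 1182.548235… → ⌈·⌉ = 1183
j=8: r + 7k = 1368.312941… → ⌈·⌉ = 1369
j=9: r + 8k = 1554.077647… → ⌈·⌉ = 1555
j=10: r + 9k = 1739.842352… → ⌈·⌉ = 1740
j=11: r + 10k = 1925.607058… → ⌈·⌉ = 1926
j=12: r + 11k = 2111.371764… → ⌈·⌉ = 2112
j=13: r + 12k = 2297.136470… → ⌈·⌉ = 2298
j=14: r + 13k = 2482.901176… → ⌈·⌉ = 2483
j=15: r + 14k = 2668.665882… → ⌈·⌉ = 2669
j=16: r + 15k = 2854.430588… → ⌈·⌉ = 2855
j=17: r + 16k = 3040.195294… → ⌈·⌉ = 3041

68, 254, 440, 626, 812, 997, 1183, 1369, 1555, 1740, 1926, 2112, 2298, 2483, 2669, 2855, 3041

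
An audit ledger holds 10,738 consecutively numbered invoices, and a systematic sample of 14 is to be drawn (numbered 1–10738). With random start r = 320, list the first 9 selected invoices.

k = N/n = 10738/14 = 767
invoice 1: 320
invoice 2: 320 + 767 = 1087
invoice 3: 1087 + 767 = 1854
invoice 4: 1854 + 767 = 2621
invoice 5: 2621 + 767 = 3388
invoice 6: 3388 + 767 = 4155
invoice 7: 4155 + 767 = 4922
invoice 8: 4922 + 767 = 5689
invoice 9: 5689 + 767 = 6456

320, 1087, 1854, 2621, 3388, 4155, 4922, 5689, 6456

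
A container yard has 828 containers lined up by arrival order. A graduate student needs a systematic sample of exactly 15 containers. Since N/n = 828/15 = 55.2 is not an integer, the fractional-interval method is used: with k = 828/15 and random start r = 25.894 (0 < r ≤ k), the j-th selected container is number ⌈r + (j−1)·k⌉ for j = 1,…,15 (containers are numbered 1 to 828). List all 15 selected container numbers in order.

j=1: r + 0k = 25.894 → ⌈·⌉ = 26
j=2: r + 1k = 81.094 → ⌈·⌉ = 82
j=3: r + 2k = 136.294 → ⌈·⌉ = 137
j=4: r + 3k = 191.494 → ⌈·⌉ = 192
j=5: r + 4k = 246.694 → ⌈·⌉ = 247
j=6: r + 5k = 301.894 → ⌈·⌉ = 302
j=7: r + 6k = 357.094 → ⌈·⌉ = 358
j=8: r + 7k = 412.294 → ⌈·⌉ = 413
j=9: r + 8k = 467.494 → ⌈·⌉ = 468
j=10: r + 9k = 522.694 → ⌈·⌉ = 523
j=11: r + 10k = 577.894 → ⌈·⌉ = 578
j=12: r + 11k = 633.094 → ⌈·⌉ = 634
j=13: r + 12k = 688.294 → ⌈·⌉ = 689
j=14: r + 13k = 743.494 → ⌈·⌉ = 744
j=15: r + 14k = 798.694 → ⌈·⌉ = 799

26, 82, 137, 192, 247, 302, 358, 413, 468, 523, 578, 634, 689, 744, 799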